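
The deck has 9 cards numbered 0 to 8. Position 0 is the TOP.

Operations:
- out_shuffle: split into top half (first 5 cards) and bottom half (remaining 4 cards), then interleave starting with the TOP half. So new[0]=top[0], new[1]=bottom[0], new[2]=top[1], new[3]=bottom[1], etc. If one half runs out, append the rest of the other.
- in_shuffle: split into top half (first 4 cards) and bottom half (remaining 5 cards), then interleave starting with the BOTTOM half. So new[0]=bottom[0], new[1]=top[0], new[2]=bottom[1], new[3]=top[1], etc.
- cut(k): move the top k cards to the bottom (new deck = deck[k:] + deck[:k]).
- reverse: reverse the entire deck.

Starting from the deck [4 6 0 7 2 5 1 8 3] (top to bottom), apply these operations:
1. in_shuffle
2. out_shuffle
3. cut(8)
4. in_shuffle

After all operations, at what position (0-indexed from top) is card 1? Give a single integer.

After op 1 (in_shuffle): [2 4 5 6 1 0 8 7 3]
After op 2 (out_shuffle): [2 0 4 8 5 7 6 3 1]
After op 3 (cut(8)): [1 2 0 4 8 5 7 6 3]
After op 4 (in_shuffle): [8 1 5 2 7 0 6 4 3]
Card 1 is at position 1.

Answer: 1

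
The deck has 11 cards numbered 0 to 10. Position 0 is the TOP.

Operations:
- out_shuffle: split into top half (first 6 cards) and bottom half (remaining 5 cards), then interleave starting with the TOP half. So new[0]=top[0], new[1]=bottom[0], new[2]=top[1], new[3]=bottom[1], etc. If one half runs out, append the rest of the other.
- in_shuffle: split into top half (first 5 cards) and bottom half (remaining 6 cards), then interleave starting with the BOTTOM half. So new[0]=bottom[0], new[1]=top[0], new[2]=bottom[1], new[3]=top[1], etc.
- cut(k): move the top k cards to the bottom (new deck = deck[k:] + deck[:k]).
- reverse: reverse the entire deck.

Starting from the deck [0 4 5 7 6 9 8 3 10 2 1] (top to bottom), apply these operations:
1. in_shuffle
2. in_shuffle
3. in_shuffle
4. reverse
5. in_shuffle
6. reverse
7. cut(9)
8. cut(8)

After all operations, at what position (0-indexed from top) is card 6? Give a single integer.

After op 1 (in_shuffle): [9 0 8 4 3 5 10 7 2 6 1]
After op 2 (in_shuffle): [5 9 10 0 7 8 2 4 6 3 1]
After op 3 (in_shuffle): [8 5 2 9 4 10 6 0 3 7 1]
After op 4 (reverse): [1 7 3 0 6 10 4 9 2 5 8]
After op 5 (in_shuffle): [10 1 4 7 9 3 2 0 5 6 8]
After op 6 (reverse): [8 6 5 0 2 3 9 7 4 1 10]
After op 7 (cut(9)): [1 10 8 6 5 0 2 3 9 7 4]
After op 8 (cut(8)): [9 7 4 1 10 8 6 5 0 2 3]
Card 6 is at position 6.

Answer: 6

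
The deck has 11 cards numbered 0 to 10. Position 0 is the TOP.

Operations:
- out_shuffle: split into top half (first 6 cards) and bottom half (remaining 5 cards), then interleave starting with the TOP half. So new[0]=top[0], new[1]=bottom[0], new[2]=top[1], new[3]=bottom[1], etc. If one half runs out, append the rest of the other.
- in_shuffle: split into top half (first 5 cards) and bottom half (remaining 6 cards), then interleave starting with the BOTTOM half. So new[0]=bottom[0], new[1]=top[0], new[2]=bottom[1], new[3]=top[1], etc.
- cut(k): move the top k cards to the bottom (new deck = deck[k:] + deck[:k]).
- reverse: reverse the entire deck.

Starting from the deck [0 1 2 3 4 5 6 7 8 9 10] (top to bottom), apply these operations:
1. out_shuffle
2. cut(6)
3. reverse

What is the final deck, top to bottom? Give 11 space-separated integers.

After op 1 (out_shuffle): [0 6 1 7 2 8 3 9 4 10 5]
After op 2 (cut(6)): [3 9 4 10 5 0 6 1 7 2 8]
After op 3 (reverse): [8 2 7 1 6 0 5 10 4 9 3]

Answer: 8 2 7 1 6 0 5 10 4 9 3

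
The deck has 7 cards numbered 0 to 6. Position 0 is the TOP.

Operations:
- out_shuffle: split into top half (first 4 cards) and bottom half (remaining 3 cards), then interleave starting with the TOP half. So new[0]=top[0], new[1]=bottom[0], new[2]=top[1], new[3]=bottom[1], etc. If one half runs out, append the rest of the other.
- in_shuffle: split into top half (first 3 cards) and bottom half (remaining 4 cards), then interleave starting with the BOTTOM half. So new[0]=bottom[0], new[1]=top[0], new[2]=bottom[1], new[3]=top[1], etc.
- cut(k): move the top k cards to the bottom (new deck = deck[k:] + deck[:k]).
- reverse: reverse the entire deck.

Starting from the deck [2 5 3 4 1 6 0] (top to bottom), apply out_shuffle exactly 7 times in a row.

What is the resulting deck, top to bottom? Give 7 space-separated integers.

Answer: 2 1 5 6 3 0 4

Derivation:
After op 1 (out_shuffle): [2 1 5 6 3 0 4]
After op 2 (out_shuffle): [2 3 1 0 5 4 6]
After op 3 (out_shuffle): [2 5 3 4 1 6 0]
After op 4 (out_shuffle): [2 1 5 6 3 0 4]
After op 5 (out_shuffle): [2 3 1 0 5 4 6]
After op 6 (out_shuffle): [2 5 3 4 1 6 0]
After op 7 (out_shuffle): [2 1 5 6 3 0 4]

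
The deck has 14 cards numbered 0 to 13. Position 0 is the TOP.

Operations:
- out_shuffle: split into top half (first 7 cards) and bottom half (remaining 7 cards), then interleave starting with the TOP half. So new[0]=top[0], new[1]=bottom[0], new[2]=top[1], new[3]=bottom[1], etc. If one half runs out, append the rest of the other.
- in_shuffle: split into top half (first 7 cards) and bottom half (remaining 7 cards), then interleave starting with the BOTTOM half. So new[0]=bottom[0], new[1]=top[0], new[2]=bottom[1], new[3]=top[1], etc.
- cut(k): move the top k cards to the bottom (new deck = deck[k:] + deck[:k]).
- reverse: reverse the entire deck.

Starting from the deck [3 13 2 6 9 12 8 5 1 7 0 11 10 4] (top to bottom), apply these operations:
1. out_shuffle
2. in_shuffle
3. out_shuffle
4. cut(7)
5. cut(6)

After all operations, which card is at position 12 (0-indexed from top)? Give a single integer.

After op 1 (out_shuffle): [3 5 13 1 2 7 6 0 9 11 12 10 8 4]
After op 2 (in_shuffle): [0 3 9 5 11 13 12 1 10 2 8 7 4 6]
After op 3 (out_shuffle): [0 1 3 10 9 2 5 8 11 7 13 4 12 6]
After op 4 (cut(7)): [8 11 7 13 4 12 6 0 1 3 10 9 2 5]
After op 5 (cut(6)): [6 0 1 3 10 9 2 5 8 11 7 13 4 12]
Position 12: card 4.

Answer: 4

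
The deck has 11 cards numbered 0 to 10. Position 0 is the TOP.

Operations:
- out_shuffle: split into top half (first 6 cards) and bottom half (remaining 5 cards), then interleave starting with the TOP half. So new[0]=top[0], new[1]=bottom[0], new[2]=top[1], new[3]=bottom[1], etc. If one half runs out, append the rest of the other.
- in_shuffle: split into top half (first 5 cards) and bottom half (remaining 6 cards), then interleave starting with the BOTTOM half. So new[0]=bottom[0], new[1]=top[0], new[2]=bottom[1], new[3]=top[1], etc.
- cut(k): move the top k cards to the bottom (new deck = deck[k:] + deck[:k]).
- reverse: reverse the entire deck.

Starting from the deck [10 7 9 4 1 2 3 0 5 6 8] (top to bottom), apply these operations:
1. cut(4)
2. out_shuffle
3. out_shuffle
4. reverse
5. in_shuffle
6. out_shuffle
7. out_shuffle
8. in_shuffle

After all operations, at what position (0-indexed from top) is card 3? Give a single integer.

Answer: 8

Derivation:
After op 1 (cut(4)): [1 2 3 0 5 6 8 10 7 9 4]
After op 2 (out_shuffle): [1 8 2 10 3 7 0 9 5 4 6]
After op 3 (out_shuffle): [1 0 8 9 2 5 10 4 3 6 7]
After op 4 (reverse): [7 6 3 4 10 5 2 9 8 0 1]
After op 5 (in_shuffle): [5 7 2 6 9 3 8 4 0 10 1]
After op 6 (out_shuffle): [5 8 7 4 2 0 6 10 9 1 3]
After op 7 (out_shuffle): [5 6 8 10 7 9 4 1 2 3 0]
After op 8 (in_shuffle): [9 5 4 6 1 8 2 10 3 7 0]
Card 3 is at position 8.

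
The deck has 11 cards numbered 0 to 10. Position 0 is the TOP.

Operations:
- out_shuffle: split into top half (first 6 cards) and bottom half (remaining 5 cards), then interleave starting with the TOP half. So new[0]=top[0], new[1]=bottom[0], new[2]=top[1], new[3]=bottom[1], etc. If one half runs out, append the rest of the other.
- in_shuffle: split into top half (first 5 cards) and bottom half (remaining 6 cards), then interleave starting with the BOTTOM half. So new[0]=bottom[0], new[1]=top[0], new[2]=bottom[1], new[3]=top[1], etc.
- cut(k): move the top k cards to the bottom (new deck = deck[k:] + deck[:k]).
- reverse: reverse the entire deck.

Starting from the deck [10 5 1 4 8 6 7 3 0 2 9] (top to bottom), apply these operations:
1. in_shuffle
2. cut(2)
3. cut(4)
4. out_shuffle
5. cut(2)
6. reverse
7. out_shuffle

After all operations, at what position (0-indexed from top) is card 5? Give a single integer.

Answer: 3

Derivation:
After op 1 (in_shuffle): [6 10 7 5 3 1 0 4 2 8 9]
After op 2 (cut(2)): [7 5 3 1 0 4 2 8 9 6 10]
After op 3 (cut(4)): [0 4 2 8 9 6 10 7 5 3 1]
After op 4 (out_shuffle): [0 10 4 7 2 5 8 3 9 1 6]
After op 5 (cut(2)): [4 7 2 5 8 3 9 1 6 0 10]
After op 6 (reverse): [10 0 6 1 9 3 8 5 2 7 4]
After op 7 (out_shuffle): [10 8 0 5 6 2 1 7 9 4 3]
Card 5 is at position 3.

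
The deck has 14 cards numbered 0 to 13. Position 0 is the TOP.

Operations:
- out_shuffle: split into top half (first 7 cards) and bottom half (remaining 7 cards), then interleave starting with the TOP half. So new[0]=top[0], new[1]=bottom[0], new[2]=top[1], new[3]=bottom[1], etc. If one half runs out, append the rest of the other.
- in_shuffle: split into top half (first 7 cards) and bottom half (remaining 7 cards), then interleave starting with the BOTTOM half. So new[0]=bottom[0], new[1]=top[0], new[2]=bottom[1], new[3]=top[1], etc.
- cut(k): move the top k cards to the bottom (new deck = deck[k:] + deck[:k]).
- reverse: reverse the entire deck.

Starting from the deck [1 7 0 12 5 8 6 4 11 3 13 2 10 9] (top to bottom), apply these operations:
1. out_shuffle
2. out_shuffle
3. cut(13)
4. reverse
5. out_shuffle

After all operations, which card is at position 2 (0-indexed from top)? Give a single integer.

After op 1 (out_shuffle): [1 4 7 11 0 3 12 13 5 2 8 10 6 9]
After op 2 (out_shuffle): [1 13 4 5 7 2 11 8 0 10 3 6 12 9]
After op 3 (cut(13)): [9 1 13 4 5 7 2 11 8 0 10 3 6 12]
After op 4 (reverse): [12 6 3 10 0 8 11 2 7 5 4 13 1 9]
After op 5 (out_shuffle): [12 2 6 7 3 5 10 4 0 13 8 1 11 9]
Position 2: card 6.

Answer: 6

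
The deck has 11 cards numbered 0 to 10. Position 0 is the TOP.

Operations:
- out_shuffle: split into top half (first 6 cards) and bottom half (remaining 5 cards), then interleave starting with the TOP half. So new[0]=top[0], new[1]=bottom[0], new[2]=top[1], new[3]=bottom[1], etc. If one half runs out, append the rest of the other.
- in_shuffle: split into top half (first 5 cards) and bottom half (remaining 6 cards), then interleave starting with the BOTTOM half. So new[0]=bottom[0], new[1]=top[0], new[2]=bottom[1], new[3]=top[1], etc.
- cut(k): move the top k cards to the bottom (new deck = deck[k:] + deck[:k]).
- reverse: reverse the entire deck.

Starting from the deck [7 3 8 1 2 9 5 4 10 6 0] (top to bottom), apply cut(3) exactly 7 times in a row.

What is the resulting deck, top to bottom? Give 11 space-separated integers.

After op 1 (cut(3)): [1 2 9 5 4 10 6 0 7 3 8]
After op 2 (cut(3)): [5 4 10 6 0 7 3 8 1 2 9]
After op 3 (cut(3)): [6 0 7 3 8 1 2 9 5 4 10]
After op 4 (cut(3)): [3 8 1 2 9 5 4 10 6 0 7]
After op 5 (cut(3)): [2 9 5 4 10 6 0 7 3 8 1]
After op 6 (cut(3)): [4 10 6 0 7 3 8 1 2 9 5]
After op 7 (cut(3)): [0 7 3 8 1 2 9 5 4 10 6]

Answer: 0 7 3 8 1 2 9 5 4 10 6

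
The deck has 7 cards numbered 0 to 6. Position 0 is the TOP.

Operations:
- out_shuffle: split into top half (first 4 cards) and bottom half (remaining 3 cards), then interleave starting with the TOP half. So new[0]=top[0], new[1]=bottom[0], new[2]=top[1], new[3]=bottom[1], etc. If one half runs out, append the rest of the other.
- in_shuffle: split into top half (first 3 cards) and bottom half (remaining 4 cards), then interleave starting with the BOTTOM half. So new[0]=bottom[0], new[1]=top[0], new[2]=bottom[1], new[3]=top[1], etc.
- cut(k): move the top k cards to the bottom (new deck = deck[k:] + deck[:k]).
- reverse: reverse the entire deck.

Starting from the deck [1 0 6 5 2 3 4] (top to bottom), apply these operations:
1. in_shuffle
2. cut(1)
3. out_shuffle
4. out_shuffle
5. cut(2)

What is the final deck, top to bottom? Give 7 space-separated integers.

Answer: 6 5 2 3 4 1 0

Derivation:
After op 1 (in_shuffle): [5 1 2 0 3 6 4]
After op 2 (cut(1)): [1 2 0 3 6 4 5]
After op 3 (out_shuffle): [1 6 2 4 0 5 3]
After op 4 (out_shuffle): [1 0 6 5 2 3 4]
After op 5 (cut(2)): [6 5 2 3 4 1 0]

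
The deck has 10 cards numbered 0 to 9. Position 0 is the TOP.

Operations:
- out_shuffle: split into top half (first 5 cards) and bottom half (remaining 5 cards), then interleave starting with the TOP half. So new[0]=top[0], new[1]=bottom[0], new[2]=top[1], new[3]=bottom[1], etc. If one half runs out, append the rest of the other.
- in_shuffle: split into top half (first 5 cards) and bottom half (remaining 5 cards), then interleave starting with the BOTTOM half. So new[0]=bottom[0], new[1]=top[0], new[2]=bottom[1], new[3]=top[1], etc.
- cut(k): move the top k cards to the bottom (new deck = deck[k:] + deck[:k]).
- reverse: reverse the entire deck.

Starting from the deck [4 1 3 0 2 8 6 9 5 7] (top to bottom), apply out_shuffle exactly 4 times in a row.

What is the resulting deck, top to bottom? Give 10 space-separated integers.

After op 1 (out_shuffle): [4 8 1 6 3 9 0 5 2 7]
After op 2 (out_shuffle): [4 9 8 0 1 5 6 2 3 7]
After op 3 (out_shuffle): [4 5 9 6 8 2 0 3 1 7]
After op 4 (out_shuffle): [4 2 5 0 9 3 6 1 8 7]

Answer: 4 2 5 0 9 3 6 1 8 7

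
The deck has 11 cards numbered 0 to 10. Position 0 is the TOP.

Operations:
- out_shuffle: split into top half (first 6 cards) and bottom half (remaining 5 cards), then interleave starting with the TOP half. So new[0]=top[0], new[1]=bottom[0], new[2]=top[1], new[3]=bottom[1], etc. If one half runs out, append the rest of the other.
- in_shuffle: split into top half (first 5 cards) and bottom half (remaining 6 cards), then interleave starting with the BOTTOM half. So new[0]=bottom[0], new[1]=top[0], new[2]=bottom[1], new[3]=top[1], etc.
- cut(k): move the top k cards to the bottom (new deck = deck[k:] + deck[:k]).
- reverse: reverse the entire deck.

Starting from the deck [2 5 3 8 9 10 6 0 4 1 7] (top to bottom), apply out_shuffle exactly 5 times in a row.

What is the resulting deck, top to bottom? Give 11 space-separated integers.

Answer: 2 7 1 4 0 6 10 9 8 3 5

Derivation:
After op 1 (out_shuffle): [2 6 5 0 3 4 8 1 9 7 10]
After op 2 (out_shuffle): [2 8 6 1 5 9 0 7 3 10 4]
After op 3 (out_shuffle): [2 0 8 7 6 3 1 10 5 4 9]
After op 4 (out_shuffle): [2 1 0 10 8 5 7 4 6 9 3]
After op 5 (out_shuffle): [2 7 1 4 0 6 10 9 8 3 5]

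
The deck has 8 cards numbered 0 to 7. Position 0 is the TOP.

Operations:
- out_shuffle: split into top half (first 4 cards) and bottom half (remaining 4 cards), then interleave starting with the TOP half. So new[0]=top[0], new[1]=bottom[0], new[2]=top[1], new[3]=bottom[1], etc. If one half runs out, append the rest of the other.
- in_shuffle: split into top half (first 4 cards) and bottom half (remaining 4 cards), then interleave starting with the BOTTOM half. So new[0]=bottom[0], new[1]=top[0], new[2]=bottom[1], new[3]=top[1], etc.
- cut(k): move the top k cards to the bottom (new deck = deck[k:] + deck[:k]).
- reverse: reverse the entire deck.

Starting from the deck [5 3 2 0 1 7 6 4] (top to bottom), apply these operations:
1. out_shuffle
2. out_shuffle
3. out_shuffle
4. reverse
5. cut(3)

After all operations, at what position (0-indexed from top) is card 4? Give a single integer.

Answer: 5

Derivation:
After op 1 (out_shuffle): [5 1 3 7 2 6 0 4]
After op 2 (out_shuffle): [5 2 1 6 3 0 7 4]
After op 3 (out_shuffle): [5 3 2 0 1 7 6 4]
After op 4 (reverse): [4 6 7 1 0 2 3 5]
After op 5 (cut(3)): [1 0 2 3 5 4 6 7]
Card 4 is at position 5.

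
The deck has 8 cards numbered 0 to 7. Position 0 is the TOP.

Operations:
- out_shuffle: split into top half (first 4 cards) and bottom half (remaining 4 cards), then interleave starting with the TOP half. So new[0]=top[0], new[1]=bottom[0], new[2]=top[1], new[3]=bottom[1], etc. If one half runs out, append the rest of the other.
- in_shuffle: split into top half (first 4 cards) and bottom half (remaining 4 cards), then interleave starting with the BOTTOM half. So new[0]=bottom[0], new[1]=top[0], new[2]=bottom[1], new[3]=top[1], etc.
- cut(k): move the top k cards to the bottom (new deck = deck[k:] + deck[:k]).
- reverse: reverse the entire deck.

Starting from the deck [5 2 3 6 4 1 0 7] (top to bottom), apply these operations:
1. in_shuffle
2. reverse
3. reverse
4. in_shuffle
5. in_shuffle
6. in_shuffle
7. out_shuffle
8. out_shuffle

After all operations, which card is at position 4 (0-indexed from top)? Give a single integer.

Answer: 7

Derivation:
After op 1 (in_shuffle): [4 5 1 2 0 3 7 6]
After op 2 (reverse): [6 7 3 0 2 1 5 4]
After op 3 (reverse): [4 5 1 2 0 3 7 6]
After op 4 (in_shuffle): [0 4 3 5 7 1 6 2]
After op 5 (in_shuffle): [7 0 1 4 6 3 2 5]
After op 6 (in_shuffle): [6 7 3 0 2 1 5 4]
After op 7 (out_shuffle): [6 2 7 1 3 5 0 4]
After op 8 (out_shuffle): [6 3 2 5 7 0 1 4]
Position 4: card 7.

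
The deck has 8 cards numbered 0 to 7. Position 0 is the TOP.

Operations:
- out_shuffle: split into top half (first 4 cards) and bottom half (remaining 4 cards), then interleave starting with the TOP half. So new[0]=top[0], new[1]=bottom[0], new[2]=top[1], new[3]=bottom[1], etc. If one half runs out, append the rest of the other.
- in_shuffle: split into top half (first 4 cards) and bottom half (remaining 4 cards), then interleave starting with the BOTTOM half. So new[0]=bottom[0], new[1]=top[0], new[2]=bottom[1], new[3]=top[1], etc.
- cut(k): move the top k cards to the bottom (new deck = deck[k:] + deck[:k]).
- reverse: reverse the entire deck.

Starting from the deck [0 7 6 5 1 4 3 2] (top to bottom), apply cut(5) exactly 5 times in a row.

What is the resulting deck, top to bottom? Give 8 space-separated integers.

Answer: 7 6 5 1 4 3 2 0

Derivation:
After op 1 (cut(5)): [4 3 2 0 7 6 5 1]
After op 2 (cut(5)): [6 5 1 4 3 2 0 7]
After op 3 (cut(5)): [2 0 7 6 5 1 4 3]
After op 4 (cut(5)): [1 4 3 2 0 7 6 5]
After op 5 (cut(5)): [7 6 5 1 4 3 2 0]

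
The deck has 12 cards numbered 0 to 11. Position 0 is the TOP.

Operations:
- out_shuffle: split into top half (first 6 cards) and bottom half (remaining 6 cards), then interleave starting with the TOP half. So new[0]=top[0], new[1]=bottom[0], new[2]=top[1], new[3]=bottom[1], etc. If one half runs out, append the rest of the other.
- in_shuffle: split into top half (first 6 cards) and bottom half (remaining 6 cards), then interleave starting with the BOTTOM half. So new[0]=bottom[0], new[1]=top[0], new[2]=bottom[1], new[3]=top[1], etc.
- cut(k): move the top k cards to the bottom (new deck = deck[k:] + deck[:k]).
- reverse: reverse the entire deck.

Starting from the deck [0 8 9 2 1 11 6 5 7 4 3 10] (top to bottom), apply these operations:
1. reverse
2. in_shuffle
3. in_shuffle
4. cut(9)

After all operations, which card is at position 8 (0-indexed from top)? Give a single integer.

After op 1 (reverse): [10 3 4 7 5 6 11 1 2 9 8 0]
After op 2 (in_shuffle): [11 10 1 3 2 4 9 7 8 5 0 6]
After op 3 (in_shuffle): [9 11 7 10 8 1 5 3 0 2 6 4]
After op 4 (cut(9)): [2 6 4 9 11 7 10 8 1 5 3 0]
Position 8: card 1.

Answer: 1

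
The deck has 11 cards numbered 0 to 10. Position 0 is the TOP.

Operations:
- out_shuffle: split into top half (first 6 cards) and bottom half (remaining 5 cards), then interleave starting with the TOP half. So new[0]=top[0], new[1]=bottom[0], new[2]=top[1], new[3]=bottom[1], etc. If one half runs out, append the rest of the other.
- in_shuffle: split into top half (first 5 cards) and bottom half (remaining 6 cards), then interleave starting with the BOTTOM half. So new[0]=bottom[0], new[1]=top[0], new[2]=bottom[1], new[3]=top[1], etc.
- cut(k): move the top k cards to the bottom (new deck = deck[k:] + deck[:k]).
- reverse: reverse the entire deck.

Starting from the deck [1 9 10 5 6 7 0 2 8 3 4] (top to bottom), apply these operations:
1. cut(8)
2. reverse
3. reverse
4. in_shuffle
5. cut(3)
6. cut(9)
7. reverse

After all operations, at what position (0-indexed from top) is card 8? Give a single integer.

After op 1 (cut(8)): [8 3 4 1 9 10 5 6 7 0 2]
After op 2 (reverse): [2 0 7 6 5 10 9 1 4 3 8]
After op 3 (reverse): [8 3 4 1 9 10 5 6 7 0 2]
After op 4 (in_shuffle): [10 8 5 3 6 4 7 1 0 9 2]
After op 5 (cut(3)): [3 6 4 7 1 0 9 2 10 8 5]
After op 6 (cut(9)): [8 5 3 6 4 7 1 0 9 2 10]
After op 7 (reverse): [10 2 9 0 1 7 4 6 3 5 8]
Card 8 is at position 10.

Answer: 10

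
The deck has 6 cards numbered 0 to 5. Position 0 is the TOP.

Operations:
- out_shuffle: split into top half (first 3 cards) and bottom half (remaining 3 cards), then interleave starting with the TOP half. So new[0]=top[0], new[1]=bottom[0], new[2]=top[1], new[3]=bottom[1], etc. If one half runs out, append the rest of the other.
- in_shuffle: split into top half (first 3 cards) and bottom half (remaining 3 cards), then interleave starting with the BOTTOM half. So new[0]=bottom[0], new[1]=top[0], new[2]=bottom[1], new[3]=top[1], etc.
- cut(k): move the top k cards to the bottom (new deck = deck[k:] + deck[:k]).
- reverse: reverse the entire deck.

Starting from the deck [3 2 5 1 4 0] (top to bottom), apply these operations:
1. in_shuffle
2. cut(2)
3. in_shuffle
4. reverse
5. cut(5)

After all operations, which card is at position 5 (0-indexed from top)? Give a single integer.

Answer: 4

Derivation:
After op 1 (in_shuffle): [1 3 4 2 0 5]
After op 2 (cut(2)): [4 2 0 5 1 3]
After op 3 (in_shuffle): [5 4 1 2 3 0]
After op 4 (reverse): [0 3 2 1 4 5]
After op 5 (cut(5)): [5 0 3 2 1 4]
Position 5: card 4.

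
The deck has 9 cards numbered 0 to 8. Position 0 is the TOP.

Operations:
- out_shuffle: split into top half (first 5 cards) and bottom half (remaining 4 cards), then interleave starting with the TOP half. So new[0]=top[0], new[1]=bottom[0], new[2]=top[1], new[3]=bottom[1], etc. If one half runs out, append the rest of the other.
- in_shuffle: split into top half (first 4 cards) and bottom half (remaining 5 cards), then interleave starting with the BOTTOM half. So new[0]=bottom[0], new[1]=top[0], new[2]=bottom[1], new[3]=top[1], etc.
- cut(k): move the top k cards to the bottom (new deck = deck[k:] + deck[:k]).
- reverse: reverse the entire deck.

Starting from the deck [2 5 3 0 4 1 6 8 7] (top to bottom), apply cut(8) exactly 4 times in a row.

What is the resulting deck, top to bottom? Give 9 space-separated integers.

Answer: 1 6 8 7 2 5 3 0 4

Derivation:
After op 1 (cut(8)): [7 2 5 3 0 4 1 6 8]
After op 2 (cut(8)): [8 7 2 5 3 0 4 1 6]
After op 3 (cut(8)): [6 8 7 2 5 3 0 4 1]
After op 4 (cut(8)): [1 6 8 7 2 5 3 0 4]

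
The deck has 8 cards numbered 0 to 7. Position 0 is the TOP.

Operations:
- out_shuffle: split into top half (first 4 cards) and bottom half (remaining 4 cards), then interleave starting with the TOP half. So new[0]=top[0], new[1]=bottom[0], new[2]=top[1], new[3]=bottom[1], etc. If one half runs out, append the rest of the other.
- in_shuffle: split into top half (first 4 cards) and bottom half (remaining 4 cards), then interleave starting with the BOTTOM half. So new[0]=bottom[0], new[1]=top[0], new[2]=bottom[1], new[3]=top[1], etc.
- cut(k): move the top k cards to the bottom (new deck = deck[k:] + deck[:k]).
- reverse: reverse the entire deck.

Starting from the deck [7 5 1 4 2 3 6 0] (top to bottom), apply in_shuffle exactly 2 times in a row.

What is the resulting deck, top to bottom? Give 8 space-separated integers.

Answer: 6 2 1 7 0 3 4 5

Derivation:
After op 1 (in_shuffle): [2 7 3 5 6 1 0 4]
After op 2 (in_shuffle): [6 2 1 7 0 3 4 5]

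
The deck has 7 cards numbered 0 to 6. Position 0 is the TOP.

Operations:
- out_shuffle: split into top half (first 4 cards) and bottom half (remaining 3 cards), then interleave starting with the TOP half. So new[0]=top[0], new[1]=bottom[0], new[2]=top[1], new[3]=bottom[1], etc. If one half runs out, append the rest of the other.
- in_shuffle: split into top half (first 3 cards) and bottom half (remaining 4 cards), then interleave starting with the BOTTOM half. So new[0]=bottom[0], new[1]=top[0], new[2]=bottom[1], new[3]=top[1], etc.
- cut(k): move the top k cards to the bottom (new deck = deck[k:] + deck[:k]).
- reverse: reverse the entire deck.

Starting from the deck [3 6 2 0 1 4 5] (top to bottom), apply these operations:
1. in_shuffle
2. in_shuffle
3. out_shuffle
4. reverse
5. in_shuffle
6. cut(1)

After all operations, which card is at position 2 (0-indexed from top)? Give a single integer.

Answer: 5

Derivation:
After op 1 (in_shuffle): [0 3 1 6 4 2 5]
After op 2 (in_shuffle): [6 0 4 3 2 1 5]
After op 3 (out_shuffle): [6 2 0 1 4 5 3]
After op 4 (reverse): [3 5 4 1 0 2 6]
After op 5 (in_shuffle): [1 3 0 5 2 4 6]
After op 6 (cut(1)): [3 0 5 2 4 6 1]
Position 2: card 5.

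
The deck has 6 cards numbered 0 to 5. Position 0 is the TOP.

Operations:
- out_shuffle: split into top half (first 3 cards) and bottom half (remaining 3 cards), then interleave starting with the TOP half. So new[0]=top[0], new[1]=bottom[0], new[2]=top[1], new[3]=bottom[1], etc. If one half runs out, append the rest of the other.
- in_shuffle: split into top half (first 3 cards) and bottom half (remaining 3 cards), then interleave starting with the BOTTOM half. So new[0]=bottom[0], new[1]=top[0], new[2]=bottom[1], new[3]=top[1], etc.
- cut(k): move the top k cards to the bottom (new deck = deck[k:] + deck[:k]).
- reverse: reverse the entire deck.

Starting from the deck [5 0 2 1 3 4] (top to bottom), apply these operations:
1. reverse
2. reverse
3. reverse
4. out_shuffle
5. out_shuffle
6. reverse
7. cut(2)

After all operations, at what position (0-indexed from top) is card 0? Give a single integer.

After op 1 (reverse): [4 3 1 2 0 5]
After op 2 (reverse): [5 0 2 1 3 4]
After op 3 (reverse): [4 3 1 2 0 5]
After op 4 (out_shuffle): [4 2 3 0 1 5]
After op 5 (out_shuffle): [4 0 2 1 3 5]
After op 6 (reverse): [5 3 1 2 0 4]
After op 7 (cut(2)): [1 2 0 4 5 3]
Card 0 is at position 2.

Answer: 2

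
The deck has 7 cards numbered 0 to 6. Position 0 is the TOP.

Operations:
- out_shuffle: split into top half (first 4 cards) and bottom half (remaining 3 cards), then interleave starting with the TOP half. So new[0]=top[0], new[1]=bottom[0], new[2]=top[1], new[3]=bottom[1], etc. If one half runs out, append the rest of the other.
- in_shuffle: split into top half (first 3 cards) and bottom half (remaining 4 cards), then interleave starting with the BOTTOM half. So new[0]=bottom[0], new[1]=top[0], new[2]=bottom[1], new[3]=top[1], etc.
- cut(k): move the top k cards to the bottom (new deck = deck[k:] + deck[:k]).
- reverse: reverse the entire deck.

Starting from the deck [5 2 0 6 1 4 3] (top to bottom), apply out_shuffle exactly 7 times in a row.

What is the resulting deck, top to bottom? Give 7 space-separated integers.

Answer: 5 1 2 4 0 3 6

Derivation:
After op 1 (out_shuffle): [5 1 2 4 0 3 6]
After op 2 (out_shuffle): [5 0 1 3 2 6 4]
After op 3 (out_shuffle): [5 2 0 6 1 4 3]
After op 4 (out_shuffle): [5 1 2 4 0 3 6]
After op 5 (out_shuffle): [5 0 1 3 2 6 4]
After op 6 (out_shuffle): [5 2 0 6 1 4 3]
After op 7 (out_shuffle): [5 1 2 4 0 3 6]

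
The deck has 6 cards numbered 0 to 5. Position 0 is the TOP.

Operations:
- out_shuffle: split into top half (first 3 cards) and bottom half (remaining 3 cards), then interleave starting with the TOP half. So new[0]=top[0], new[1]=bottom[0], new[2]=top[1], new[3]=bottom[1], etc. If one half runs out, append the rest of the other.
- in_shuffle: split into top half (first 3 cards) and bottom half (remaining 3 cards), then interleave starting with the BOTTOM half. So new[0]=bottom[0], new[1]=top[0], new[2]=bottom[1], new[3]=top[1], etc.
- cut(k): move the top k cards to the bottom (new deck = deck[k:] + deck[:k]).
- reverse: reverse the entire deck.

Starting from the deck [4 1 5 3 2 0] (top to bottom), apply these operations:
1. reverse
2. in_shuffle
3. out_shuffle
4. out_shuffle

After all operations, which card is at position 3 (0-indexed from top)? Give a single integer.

After op 1 (reverse): [0 2 3 5 1 4]
After op 2 (in_shuffle): [5 0 1 2 4 3]
After op 3 (out_shuffle): [5 2 0 4 1 3]
After op 4 (out_shuffle): [5 4 2 1 0 3]
Position 3: card 1.

Answer: 1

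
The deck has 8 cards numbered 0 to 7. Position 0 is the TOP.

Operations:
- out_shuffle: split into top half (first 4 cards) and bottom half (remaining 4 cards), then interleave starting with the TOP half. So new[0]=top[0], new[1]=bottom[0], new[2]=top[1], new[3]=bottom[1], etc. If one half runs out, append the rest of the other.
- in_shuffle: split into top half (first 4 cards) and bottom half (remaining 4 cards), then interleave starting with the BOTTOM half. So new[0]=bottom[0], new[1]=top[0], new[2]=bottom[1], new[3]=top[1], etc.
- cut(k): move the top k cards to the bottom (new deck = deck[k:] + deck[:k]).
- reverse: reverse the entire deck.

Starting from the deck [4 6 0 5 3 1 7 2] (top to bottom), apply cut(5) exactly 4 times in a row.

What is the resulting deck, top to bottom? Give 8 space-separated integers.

Answer: 3 1 7 2 4 6 0 5

Derivation:
After op 1 (cut(5)): [1 7 2 4 6 0 5 3]
After op 2 (cut(5)): [0 5 3 1 7 2 4 6]
After op 3 (cut(5)): [2 4 6 0 5 3 1 7]
After op 4 (cut(5)): [3 1 7 2 4 6 0 5]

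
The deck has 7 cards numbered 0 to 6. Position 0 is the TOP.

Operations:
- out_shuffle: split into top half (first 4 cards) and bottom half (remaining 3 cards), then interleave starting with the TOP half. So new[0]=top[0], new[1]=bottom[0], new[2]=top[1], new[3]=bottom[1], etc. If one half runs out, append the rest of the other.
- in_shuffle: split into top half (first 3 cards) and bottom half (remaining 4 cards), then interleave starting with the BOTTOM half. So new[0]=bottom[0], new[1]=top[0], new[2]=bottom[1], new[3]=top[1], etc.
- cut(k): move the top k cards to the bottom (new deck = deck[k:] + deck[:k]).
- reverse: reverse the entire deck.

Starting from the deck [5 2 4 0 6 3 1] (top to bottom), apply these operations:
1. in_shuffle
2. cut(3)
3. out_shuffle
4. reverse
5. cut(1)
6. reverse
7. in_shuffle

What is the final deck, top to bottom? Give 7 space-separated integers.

After op 1 (in_shuffle): [0 5 6 2 3 4 1]
After op 2 (cut(3)): [2 3 4 1 0 5 6]
After op 3 (out_shuffle): [2 0 3 5 4 6 1]
After op 4 (reverse): [1 6 4 5 3 0 2]
After op 5 (cut(1)): [6 4 5 3 0 2 1]
After op 6 (reverse): [1 2 0 3 5 4 6]
After op 7 (in_shuffle): [3 1 5 2 4 0 6]

Answer: 3 1 5 2 4 0 6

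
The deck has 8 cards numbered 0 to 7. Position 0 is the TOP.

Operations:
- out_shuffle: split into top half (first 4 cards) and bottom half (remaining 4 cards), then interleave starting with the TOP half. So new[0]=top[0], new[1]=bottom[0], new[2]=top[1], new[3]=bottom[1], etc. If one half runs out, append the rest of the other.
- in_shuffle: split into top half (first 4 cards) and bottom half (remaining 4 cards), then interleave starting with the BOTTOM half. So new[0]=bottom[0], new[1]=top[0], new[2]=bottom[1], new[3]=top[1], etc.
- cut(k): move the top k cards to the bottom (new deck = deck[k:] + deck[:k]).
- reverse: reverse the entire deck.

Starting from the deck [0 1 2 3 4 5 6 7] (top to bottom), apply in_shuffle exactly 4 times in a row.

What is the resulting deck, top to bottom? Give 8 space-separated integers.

Answer: 3 7 2 6 1 5 0 4

Derivation:
After op 1 (in_shuffle): [4 0 5 1 6 2 7 3]
After op 2 (in_shuffle): [6 4 2 0 7 5 3 1]
After op 3 (in_shuffle): [7 6 5 4 3 2 1 0]
After op 4 (in_shuffle): [3 7 2 6 1 5 0 4]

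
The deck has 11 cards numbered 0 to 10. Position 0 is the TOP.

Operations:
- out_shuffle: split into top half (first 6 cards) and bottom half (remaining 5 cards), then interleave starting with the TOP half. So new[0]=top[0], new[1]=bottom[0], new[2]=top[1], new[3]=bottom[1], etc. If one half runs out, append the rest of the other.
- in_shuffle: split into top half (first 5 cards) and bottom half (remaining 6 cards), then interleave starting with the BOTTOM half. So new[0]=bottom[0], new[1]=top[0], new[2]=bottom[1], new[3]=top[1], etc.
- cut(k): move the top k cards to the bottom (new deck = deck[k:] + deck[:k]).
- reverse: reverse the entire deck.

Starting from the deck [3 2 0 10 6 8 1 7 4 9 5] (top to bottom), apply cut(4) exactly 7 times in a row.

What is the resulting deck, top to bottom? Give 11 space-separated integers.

After op 1 (cut(4)): [6 8 1 7 4 9 5 3 2 0 10]
After op 2 (cut(4)): [4 9 5 3 2 0 10 6 8 1 7]
After op 3 (cut(4)): [2 0 10 6 8 1 7 4 9 5 3]
After op 4 (cut(4)): [8 1 7 4 9 5 3 2 0 10 6]
After op 5 (cut(4)): [9 5 3 2 0 10 6 8 1 7 4]
After op 6 (cut(4)): [0 10 6 8 1 7 4 9 5 3 2]
After op 7 (cut(4)): [1 7 4 9 5 3 2 0 10 6 8]

Answer: 1 7 4 9 5 3 2 0 10 6 8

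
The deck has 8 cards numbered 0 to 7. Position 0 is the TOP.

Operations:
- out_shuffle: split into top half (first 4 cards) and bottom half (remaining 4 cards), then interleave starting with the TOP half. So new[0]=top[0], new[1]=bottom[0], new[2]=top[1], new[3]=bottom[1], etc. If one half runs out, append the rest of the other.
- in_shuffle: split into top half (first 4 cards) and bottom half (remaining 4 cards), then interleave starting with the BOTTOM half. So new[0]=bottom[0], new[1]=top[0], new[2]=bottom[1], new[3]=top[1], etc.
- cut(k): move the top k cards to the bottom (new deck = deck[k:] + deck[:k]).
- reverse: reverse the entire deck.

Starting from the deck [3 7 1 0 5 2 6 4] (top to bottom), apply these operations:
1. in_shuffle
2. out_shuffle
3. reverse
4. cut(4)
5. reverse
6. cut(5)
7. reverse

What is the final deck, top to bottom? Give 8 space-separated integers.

After op 1 (in_shuffle): [5 3 2 7 6 1 4 0]
After op 2 (out_shuffle): [5 6 3 1 2 4 7 0]
After op 3 (reverse): [0 7 4 2 1 3 6 5]
After op 4 (cut(4)): [1 3 6 5 0 7 4 2]
After op 5 (reverse): [2 4 7 0 5 6 3 1]
After op 6 (cut(5)): [6 3 1 2 4 7 0 5]
After op 7 (reverse): [5 0 7 4 2 1 3 6]

Answer: 5 0 7 4 2 1 3 6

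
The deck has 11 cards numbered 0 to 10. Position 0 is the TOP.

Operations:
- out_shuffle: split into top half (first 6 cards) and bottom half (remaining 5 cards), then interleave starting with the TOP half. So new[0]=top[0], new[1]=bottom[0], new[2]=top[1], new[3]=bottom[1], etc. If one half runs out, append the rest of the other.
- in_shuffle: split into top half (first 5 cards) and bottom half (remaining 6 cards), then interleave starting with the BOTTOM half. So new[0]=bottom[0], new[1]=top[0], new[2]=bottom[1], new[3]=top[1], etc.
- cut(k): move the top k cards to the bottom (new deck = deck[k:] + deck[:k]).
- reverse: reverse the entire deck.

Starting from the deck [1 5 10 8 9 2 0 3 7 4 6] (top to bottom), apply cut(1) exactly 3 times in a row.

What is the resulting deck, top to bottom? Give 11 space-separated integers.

Answer: 8 9 2 0 3 7 4 6 1 5 10

Derivation:
After op 1 (cut(1)): [5 10 8 9 2 0 3 7 4 6 1]
After op 2 (cut(1)): [10 8 9 2 0 3 7 4 6 1 5]
After op 3 (cut(1)): [8 9 2 0 3 7 4 6 1 5 10]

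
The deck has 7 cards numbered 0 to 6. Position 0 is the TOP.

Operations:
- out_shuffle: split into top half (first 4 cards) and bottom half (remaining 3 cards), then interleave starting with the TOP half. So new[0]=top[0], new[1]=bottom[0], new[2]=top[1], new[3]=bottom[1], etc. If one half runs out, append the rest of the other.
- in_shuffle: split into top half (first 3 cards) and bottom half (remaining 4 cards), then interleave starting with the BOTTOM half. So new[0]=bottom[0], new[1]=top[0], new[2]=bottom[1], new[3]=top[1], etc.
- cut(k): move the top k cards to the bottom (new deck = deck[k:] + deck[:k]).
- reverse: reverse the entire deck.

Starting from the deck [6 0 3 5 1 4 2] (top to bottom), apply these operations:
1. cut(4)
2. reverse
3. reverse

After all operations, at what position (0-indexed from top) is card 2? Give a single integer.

After op 1 (cut(4)): [1 4 2 6 0 3 5]
After op 2 (reverse): [5 3 0 6 2 4 1]
After op 3 (reverse): [1 4 2 6 0 3 5]
Card 2 is at position 2.

Answer: 2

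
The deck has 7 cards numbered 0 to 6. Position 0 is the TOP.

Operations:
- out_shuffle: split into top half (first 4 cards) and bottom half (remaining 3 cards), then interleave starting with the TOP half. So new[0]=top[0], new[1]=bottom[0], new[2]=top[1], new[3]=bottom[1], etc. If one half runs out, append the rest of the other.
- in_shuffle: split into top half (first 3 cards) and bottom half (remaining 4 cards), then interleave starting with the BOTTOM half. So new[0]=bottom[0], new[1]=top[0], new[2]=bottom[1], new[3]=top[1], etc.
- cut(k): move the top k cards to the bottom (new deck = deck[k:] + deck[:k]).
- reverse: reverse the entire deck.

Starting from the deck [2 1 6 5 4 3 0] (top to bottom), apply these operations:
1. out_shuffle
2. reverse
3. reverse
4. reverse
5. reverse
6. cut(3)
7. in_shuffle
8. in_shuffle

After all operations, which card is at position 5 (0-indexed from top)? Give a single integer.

Answer: 2

Derivation:
After op 1 (out_shuffle): [2 4 1 3 6 0 5]
After op 2 (reverse): [5 0 6 3 1 4 2]
After op 3 (reverse): [2 4 1 3 6 0 5]
After op 4 (reverse): [5 0 6 3 1 4 2]
After op 5 (reverse): [2 4 1 3 6 0 5]
After op 6 (cut(3)): [3 6 0 5 2 4 1]
After op 7 (in_shuffle): [5 3 2 6 4 0 1]
After op 8 (in_shuffle): [6 5 4 3 0 2 1]
Position 5: card 2.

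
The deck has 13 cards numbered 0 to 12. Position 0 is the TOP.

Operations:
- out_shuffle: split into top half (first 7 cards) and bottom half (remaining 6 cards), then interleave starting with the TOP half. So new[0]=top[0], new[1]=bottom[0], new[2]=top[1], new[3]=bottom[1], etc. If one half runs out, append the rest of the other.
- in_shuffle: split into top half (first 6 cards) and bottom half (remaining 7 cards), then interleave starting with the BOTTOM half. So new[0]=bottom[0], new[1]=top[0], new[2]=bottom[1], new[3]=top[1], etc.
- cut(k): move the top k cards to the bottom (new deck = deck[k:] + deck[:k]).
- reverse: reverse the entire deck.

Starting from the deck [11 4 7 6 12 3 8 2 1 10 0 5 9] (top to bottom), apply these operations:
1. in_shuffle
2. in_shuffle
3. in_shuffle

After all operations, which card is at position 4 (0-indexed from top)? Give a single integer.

Answer: 5

Derivation:
After op 1 (in_shuffle): [8 11 2 4 1 7 10 6 0 12 5 3 9]
After op 2 (in_shuffle): [10 8 6 11 0 2 12 4 5 1 3 7 9]
After op 3 (in_shuffle): [12 10 4 8 5 6 1 11 3 0 7 2 9]
Position 4: card 5.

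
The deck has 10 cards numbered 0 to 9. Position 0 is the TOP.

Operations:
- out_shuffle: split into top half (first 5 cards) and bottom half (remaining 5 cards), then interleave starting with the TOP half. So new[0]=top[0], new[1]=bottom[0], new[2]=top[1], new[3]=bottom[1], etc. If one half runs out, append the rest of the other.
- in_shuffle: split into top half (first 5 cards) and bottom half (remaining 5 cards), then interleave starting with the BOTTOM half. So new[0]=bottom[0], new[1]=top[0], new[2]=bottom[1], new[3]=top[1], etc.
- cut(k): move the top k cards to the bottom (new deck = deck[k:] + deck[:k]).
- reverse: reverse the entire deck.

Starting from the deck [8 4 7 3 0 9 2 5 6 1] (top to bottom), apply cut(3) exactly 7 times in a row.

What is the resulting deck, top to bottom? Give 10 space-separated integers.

Answer: 4 7 3 0 9 2 5 6 1 8

Derivation:
After op 1 (cut(3)): [3 0 9 2 5 6 1 8 4 7]
After op 2 (cut(3)): [2 5 6 1 8 4 7 3 0 9]
After op 3 (cut(3)): [1 8 4 7 3 0 9 2 5 6]
After op 4 (cut(3)): [7 3 0 9 2 5 6 1 8 4]
After op 5 (cut(3)): [9 2 5 6 1 8 4 7 3 0]
After op 6 (cut(3)): [6 1 8 4 7 3 0 9 2 5]
After op 7 (cut(3)): [4 7 3 0 9 2 5 6 1 8]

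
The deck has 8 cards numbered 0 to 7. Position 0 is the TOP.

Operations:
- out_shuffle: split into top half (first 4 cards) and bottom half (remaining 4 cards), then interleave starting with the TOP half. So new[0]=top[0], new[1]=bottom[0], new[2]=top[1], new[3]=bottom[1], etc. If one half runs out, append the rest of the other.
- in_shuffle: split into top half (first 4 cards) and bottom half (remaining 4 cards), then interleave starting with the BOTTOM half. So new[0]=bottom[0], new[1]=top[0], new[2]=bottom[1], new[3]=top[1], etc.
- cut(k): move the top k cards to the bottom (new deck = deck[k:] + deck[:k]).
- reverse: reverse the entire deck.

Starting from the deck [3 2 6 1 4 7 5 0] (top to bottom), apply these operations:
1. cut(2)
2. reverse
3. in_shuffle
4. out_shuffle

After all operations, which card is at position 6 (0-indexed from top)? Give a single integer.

After op 1 (cut(2)): [6 1 4 7 5 0 3 2]
After op 2 (reverse): [2 3 0 5 7 4 1 6]
After op 3 (in_shuffle): [7 2 4 3 1 0 6 5]
After op 4 (out_shuffle): [7 1 2 0 4 6 3 5]
Position 6: card 3.

Answer: 3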